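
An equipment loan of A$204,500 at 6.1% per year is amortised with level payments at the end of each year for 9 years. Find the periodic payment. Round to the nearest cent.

A$30,197.04

PMT = 204500 / ( [1 − (1+0.061)^(−9)] / 0.061 ) = 204500 / 6.772188 = 30,197.0354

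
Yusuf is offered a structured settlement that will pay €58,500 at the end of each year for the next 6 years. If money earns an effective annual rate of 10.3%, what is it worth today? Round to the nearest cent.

€252,558.35

PV = 58500 × [1 − (1+0.103)^(−6)] / 0.103 = 58500 × 4.317237 = 252,558.3489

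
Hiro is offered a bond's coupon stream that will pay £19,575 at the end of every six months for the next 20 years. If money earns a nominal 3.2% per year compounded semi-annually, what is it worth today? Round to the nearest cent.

i = 0.032/2 = 0.016 per half-year; n = 20·2 = 40.
PV = 19575 × [1 − (1+0.016)^(−40)] / 0.016 = 19575 × 29.376845 = 575,051.7371

£575,051.74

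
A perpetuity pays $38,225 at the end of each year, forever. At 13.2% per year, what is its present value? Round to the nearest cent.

PV = C/r = 38225/0.132 = 289,583.3333

$289,583.33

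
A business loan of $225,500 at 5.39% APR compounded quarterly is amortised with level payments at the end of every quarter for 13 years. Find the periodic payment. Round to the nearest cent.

With 4 periods per year: i = 0.013475, n = 52.
Annuity-PV factor = 37.212234; PMT = 225500 / 37.212234 = 6,059.8350

$6,059.84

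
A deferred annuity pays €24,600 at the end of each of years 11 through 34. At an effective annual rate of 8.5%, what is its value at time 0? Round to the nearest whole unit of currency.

Value one period before first payment (t=10): 24600 × [1 − (1+0.085)^(−24)] / 0.085 = 24600 × 10.104097 = 248,560.7861
Discount back 10 years: 248,560.7861 × (1+0.085)^(−10) = 248,560.7861 × 0.442285 = 109,934.8104

€109,935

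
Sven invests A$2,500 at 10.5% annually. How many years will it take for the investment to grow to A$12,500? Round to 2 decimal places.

(1+i)^n = 12500/2500 = 5.00000, so n = ln 5.00000 / ln 1.105 = 16.1193 years

16.12 years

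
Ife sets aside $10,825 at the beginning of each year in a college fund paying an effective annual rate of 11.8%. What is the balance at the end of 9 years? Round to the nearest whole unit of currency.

$177,313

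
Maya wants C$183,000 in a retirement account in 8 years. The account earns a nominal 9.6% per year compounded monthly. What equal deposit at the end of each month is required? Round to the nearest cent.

C$1,274.29

With 12 periods per year: i = 0.008, n = 96.
FV-annuity factor = 143.609331; PMT = 183000 / 143.609331 = 1,274.2905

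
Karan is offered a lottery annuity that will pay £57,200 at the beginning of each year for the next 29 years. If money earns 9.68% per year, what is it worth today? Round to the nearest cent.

£603,650.85

PV = 57200 × [1 − (1+0.0968)^(−29)] / 0.0968 × (1+i) = 57200 × 10.553336 = 603,650.8473
Payments are at the start of each period, so multiply by (1+i).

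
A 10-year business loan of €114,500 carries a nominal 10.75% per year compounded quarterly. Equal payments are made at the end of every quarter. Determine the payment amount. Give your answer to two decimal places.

i = 0.1075/4 = 0.026875 per quarter; n = 10·4 = 40.
PMT = 114500 / ( [1 − (1+0.026875)^(−40)] / 0.026875 ) = 114500 / 24.328340 = 4,706.4452

€4,706.45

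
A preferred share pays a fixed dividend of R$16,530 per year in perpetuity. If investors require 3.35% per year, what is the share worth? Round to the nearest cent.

R$493,432.84

PV = PMT / i = 16530 / 0.0335 = 493,432.8358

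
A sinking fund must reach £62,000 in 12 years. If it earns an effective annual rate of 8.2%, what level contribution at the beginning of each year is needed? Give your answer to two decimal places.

£2,983.87

FV-annuity factor × (1+i) = 20.778397; PMT = 62000 / 20.778397 = 2,983.8682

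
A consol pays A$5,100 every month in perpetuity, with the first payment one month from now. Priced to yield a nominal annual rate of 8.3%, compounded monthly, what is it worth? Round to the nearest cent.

A$737,349.40

Periodic rate i = 0.083/12 = 0.00691667.
PV = C/r = 5100/0.00691667 = 737,349.3976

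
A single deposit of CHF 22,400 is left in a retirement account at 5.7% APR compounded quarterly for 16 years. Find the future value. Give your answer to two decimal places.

CHF 55,402.46

i = 0.057/4 = 0.01425 per quarter; n = 16·4 = 64.
FV = 22,400 × (1 + 0.01425)^64 = 55,402.4622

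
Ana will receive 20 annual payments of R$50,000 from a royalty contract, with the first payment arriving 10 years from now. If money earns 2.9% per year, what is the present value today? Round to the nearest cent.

Value one period before first payment (t=9): 50000 × [1 − (1+0.029)^(−20)] / 0.029 = 50000 × 15.015961 = 750,798.0658
PV₀ = 750,798.0658 / (1+0.029)^9 = 750,798.0658 / 1.293416 = 580,476.6735

R$580,476.67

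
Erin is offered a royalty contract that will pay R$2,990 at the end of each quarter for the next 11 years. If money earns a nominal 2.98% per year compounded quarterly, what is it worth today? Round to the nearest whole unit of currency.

R$111,821

Periodic rate i = 0.0298/4 = 0.00745; n = 11 × 4 = 44 periods.
PV = 2990 × [1 − (1+0.00745)^(−44)] / 0.00745 = 2990 × 37.398245 = 111,820.7535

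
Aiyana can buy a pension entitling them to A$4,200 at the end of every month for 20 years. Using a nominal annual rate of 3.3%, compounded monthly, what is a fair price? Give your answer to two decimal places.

A$737,184.41

i = 0.033/12 = 0.00275 per month; n = 20·12 = 240.
PV = PMT · [1 − (1+i)^(−n)] / i = 4200 · 175.520098 = 737,184.4108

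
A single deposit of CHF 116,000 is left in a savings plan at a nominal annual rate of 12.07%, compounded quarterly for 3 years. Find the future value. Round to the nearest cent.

CHF 165,725.78

With 4 periods per year: i = 0.030175, n = 12.
FV = 116,000 × (1 + 0.030175)^12 = 165,725.7775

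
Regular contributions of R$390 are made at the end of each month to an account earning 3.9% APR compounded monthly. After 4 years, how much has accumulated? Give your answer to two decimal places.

R$20,223.67

i = 0.039/12 = 0.00325 per month; n = 4·12 = 48.
FV = PMT · [(1+i)^n − 1] / i = 390 · 51.855564 = 20,223.6700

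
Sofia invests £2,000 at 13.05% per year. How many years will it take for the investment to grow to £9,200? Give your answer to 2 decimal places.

12.44 years

n = ln(9200/2000) / ln(1+0.1305) = ln(4.60000) / 0.122660 = 12.4414 years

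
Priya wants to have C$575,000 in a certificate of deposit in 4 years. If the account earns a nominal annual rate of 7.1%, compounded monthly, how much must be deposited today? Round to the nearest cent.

Periodic rate i = 0.071/12 = 0.00591667; n = 4 × 12 = 48 periods.
PV = 575,000 / (1 + 0.00591667)^48 = 575,000 / 1.327322 = 433,203.2027

C$433,203.20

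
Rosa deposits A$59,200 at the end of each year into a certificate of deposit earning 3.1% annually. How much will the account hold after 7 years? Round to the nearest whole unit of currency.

A$454,993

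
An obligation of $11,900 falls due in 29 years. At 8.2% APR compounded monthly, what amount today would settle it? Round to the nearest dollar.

i = 0.082/12 = 0.00683333 per month; n = 29·12 = 348.
PV = 11,900 / (1 + 0.00683333)^348 = 11,900 / 10.696451 = 1,112.5185

$1,113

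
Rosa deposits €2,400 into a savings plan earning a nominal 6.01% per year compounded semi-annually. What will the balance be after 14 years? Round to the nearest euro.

€5,498

i = 0.0601/2 = 0.03005 per half-year; n = 14·2 = 28.
FV = PV·(1+i)^n = 2,400 × 2.291040 = 5,498.4948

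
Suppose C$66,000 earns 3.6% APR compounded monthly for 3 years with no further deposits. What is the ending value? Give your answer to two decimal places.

Periodic rate i = 0.036/12 = 0.003; n = 3 × 12 = 36 periods.
FV = PV·(1+i)^n = 66,000 × 1.113868 = 73,515.2645

C$73,515.26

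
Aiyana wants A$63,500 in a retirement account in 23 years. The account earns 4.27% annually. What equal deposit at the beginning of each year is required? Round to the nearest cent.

FV-annuity factor × (1+i) = 39.465530; PMT = 63500 / 39.465530 = 1,608.9990

A$1,609.00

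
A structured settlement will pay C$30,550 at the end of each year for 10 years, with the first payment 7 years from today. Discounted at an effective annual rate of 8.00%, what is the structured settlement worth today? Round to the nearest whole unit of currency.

Value one period before first payment (t=6): 30550 × [1 − (1+0.08)^(−10)] / 0.08 = 30550 × 6.710081 = 204,992.9867
PV₀ = 204,992.9867 / (1+0.08)^6 = 204,992.9867 / 1.586874 = 129,180.3540

C$129,180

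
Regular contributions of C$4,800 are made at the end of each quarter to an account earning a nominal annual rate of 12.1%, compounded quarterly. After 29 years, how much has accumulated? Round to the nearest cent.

Periodic rate i = 0.121/4 = 0.03025; n = 29 × 4 = 116 periods.
FV = PMT · [(1+i)^n − 1] / i = 4800 · 1015.564021 = 4,874,707.2985

C$4,874,707.30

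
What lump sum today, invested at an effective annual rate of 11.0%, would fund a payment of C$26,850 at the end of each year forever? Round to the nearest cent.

C$244,090.91

PV = C/r = 26850/0.11 = 244,090.9091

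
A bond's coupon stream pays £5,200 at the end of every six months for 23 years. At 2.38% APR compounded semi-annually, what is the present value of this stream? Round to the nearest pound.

£183,388

Periodic rate i = 0.0238/2 = 0.0119; n = 23 × 2 = 46 periods.
PV = PMT · [1 − (1+i)^(−n)] / i = 5200 · 35.266884 = 183,387.7990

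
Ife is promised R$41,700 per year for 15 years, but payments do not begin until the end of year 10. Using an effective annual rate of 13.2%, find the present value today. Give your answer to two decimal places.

Value one period before first payment (t=9): 41700 × [1 − (1+0.132)^(−15)] / 0.132 = 41700 × 6.396171 = 266,720.3483
Discount back 9 years: 266,720.3483 × (1+0.132)^(−9) = 266,720.3483 × 0.327629 = 87,385.2852

R$87,385.29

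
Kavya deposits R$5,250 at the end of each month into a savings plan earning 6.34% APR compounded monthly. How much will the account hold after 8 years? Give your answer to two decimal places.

With 12 periods per year: i = 0.00528333, n = 96.
FV = PMT · [(1+i)^n − 1] / i = 5250 · 124.621927 = 654,265.1156

R$654,265.12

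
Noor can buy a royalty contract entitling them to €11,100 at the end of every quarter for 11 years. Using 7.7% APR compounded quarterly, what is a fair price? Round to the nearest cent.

€327,427.67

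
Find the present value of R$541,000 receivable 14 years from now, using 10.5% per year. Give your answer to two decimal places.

R$133,698.14

Discount factor = (1+0.105)^(−14) = 0.247132; PV = 541,000 × 0.247132 = 133,698.1423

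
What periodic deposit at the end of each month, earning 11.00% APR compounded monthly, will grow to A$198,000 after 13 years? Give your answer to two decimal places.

Periodic rate i = 0.11/12 = 0.00916667; n = 13 × 12 = 156 periods.
PMT = 198000 / ( [(1+0.00916667)^156 − 1] / 0.00916667 ) = 198000 / 343.807200 = 575.9042

A$575.90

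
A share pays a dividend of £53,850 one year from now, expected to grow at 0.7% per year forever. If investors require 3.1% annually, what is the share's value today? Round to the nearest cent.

£2,243,750.00

PV = PMT / (i − g) = 53850 / (0.031 − 0.007) = 53850 / 0.024000 = 2,243,750.0000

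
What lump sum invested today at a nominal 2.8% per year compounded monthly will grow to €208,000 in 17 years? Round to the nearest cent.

i = 0.028/12 = 0.00233333 per month; n = 17·12 = 204.
PV = 208,000 / (1 + 0.00233333)^204 = 208,000 / 1.608731 = 129,294.4745

€129,294.47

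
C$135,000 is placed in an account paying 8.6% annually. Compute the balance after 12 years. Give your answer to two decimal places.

C$363,321.98

135,000 × (1+0.086)^12 = 135,000 × 2.691274 = 363,321.9794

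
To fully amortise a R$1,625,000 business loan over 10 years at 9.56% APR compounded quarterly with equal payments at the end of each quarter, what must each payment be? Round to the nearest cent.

R$63,540.43

i = 0.0956/4 = 0.0239 per quarter; n = 10·4 = 40.
PMT = 1.625e+06 / ( [1 − (1+0.0239)^(−40)] / 0.0239 ) = 1.625e+06 / 25.574270 = 63,540.4265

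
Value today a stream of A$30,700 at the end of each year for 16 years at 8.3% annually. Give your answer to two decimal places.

PV = 30700 × [1 − (1+0.083)^(−16)] / 0.083 = 30700 × 8.684111 = 266,602.1939

A$266,602.19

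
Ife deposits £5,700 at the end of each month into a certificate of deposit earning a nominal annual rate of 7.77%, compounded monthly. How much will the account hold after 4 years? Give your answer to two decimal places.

£319,684.06

With 12 periods per year: i = 0.006475, n = 48.
FV = 5700 × [(1+0.006475)^48 − 1] / 0.006475 = 5700 × 56.084923 = 319,684.0613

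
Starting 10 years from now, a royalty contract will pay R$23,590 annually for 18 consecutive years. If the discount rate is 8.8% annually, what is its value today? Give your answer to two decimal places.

R$97,987.37

PV at t=9 (ordinary 18-year annuity): 23590 × a(18|0.088) = 23590 × 8.873649 = 209,329.3707
Discount back 9 years: 209,329.3707 × (1+0.088)^(−9) = 209,329.3707 × 0.468101 = 97,987.3719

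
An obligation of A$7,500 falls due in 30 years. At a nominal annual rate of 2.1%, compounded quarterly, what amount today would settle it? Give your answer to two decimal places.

i = 0.021/4 = 0.00525 per quarter; n = 30·4 = 120.
PV = FV·(1+i)^(−n) = 7,500 × 0.533470 = 4,001.0267

A$4,001.03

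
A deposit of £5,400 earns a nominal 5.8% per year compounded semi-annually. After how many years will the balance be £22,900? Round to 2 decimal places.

25.27 years

Periodic rate i = 0.058/2 = 0.029.
(1+i)^n = 22900/5400 = 4.24074, so n = ln 4.24074 / ln 1.029 = 50.5375 half-years
= 50.5375/2 years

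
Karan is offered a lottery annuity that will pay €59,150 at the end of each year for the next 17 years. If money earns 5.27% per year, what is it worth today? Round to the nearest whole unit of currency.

PV = PMT · [1 − (1+i)^(−n)] / i = 59150 · 11.050122 = 653,614.7030

€653,615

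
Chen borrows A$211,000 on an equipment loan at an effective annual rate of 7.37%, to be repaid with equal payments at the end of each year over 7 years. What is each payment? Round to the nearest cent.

PMT = 211000 / ( [1 − (1+0.0737)^(−7)] / 0.0737 ) = 211000 / 5.320460 = 39,658.2214

A$39,658.22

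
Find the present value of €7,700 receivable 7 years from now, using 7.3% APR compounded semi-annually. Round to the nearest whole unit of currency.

€4,661

Periodic rate i = 0.073/2 = 0.0365; n = 7 × 2 = 14 periods.
PV = FV·(1+i)^(−n) = 7,700 × 0.605382 = 4,661.4436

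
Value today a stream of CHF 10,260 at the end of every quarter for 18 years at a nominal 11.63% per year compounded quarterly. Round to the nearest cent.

Periodic rate i = 0.1163/4 = 0.029075; n = 18 × 4 = 72 periods.
Annuity factor a(72|0.029075) = 30.025692; PV = 10260 × 30.025692 = 308,063.5992

CHF 308,063.60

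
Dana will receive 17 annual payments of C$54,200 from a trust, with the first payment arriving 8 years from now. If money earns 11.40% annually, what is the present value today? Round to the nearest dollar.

PV at t=7 (ordinary 17-year annuity): 54200 × a(17|0.114) = 54200 × 7.372191 = 399,572.7704
PV₀ = 399,572.7704 / (1+0.114)^7 = 399,572.7704 / 2.129101 = 187,672.0288

C$187,672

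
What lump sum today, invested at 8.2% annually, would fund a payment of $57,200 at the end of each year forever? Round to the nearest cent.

PV = PMT / i = 57200 / 0.082 = 697,560.9756

$697,560.98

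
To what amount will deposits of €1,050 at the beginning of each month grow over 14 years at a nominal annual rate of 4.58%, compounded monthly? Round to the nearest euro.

With 12 periods per year: i = 0.00381667, n = 168.
Accumulation factor s(168|0.00381667) × (1+i) = 235.772066; FV = 1050 × 235.772066 = 247,560.6696
(Beginning-of-period payments → annuity-due factor ×(1+i).)

€247,561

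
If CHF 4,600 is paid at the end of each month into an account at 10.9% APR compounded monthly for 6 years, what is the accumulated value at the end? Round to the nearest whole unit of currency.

CHF 464,667

i = 0.109/12 = 0.00908333 per month; n = 6·12 = 72.
FV = 4600 × [(1+0.00908333)^72 − 1] / 0.00908333 = 4600 × 101.014528 = 464,666.8289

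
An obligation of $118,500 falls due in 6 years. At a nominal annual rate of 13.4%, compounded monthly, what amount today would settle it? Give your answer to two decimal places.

i = 0.134/12 = 0.0111667 per month; n = 6·12 = 72.
PV = 118,500 / (1 + 0.0111667)^72 = 118,500 / 2.224527 = 53,269.7602

$53,269.76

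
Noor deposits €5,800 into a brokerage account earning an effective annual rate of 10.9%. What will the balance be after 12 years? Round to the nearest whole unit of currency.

€20,073

5,800 × (1+0.109)^12 = 5,800 × 3.460816 = 20,072.7348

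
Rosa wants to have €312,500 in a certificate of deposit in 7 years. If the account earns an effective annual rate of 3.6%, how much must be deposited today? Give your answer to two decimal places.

€243,967.36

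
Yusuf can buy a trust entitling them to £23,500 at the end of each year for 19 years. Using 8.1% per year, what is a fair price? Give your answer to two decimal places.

£224,070.14

PV = PMT · [1 − (1+i)^(−n)] / i = 23500 · 9.534899 = 224,070.1357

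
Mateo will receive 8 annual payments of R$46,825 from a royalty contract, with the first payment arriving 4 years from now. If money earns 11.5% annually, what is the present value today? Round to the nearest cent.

R$170,776.87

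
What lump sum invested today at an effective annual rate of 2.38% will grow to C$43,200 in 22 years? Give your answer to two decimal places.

C$25,748.44

PV = 43,200 / (1 + 0.0238)^22 = 43,200 / 1.677771 = 25,748.4442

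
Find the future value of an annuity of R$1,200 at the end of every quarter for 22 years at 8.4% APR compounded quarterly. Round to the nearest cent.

Periodic rate i = 0.084/4 = 0.021; n = 22 × 4 = 88 periods.
FV = 1200 × [(1+0.021)^88 − 1] / 0.021 = 1200 × 248.895502 = 298,674.6027

R$298,674.60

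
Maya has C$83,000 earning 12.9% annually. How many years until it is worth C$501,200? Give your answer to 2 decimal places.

(1+i)^n = 501200/83000 = 6.03855, so n = ln 6.03855 / ln 1.129 = 14.8202 years

14.82 years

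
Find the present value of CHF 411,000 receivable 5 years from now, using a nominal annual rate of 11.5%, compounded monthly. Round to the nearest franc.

Periodic rate i = 0.115/12 = 0.00958333; n = 5 × 12 = 60 periods.
PV = 411,000 / (1 + 0.00958333)^60 = 411,000 / 1.772272 = 231,905.7283

CHF 231,906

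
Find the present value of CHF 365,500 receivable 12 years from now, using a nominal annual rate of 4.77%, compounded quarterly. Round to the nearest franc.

i = 0.0477/4 = 0.011925 per quarter; n = 12·4 = 48.
PV = FV·(1+i)^(−n) = 365,500 × 0.566083 = 206,903.4629

CHF 206,903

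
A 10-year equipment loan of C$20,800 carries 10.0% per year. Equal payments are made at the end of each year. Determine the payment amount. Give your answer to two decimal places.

C$3,385.10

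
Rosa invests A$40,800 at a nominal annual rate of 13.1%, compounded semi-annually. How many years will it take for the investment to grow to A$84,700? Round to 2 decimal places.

5.76 years

Periodic rate i = 0.131/2 = 0.0655.
(1+i)^n = 84700/40800 = 2.07598, so n = ln 2.07598 / ln 1.0655 = 11.5130 half-years
= 11.5130/2 years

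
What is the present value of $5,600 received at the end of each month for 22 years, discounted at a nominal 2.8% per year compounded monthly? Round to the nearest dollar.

$1,102,828

i = 0.028/12 = 0.00233333 per month; n = 22·12 = 264.
PV = PMT · [1 − (1+i)^(−n)] / i = 5600 · 196.933623 = 1,102,828.2883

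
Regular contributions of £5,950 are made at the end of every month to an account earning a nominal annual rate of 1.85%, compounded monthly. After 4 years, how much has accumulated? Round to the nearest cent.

£296,195.94

i = 0.0185/12 = 0.00154167 per month; n = 4·12 = 48.
FV = 5950 × [(1+0.00154167)^48 − 1] / 0.00154167 = 5950 × 49.780831 = 296,195.9431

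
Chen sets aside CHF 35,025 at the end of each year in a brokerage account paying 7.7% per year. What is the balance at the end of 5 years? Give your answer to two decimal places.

CHF 204,252.06

FV = PMT · [(1+i)^n − 1] / i = 35025 · 5.831608 = 204,252.0638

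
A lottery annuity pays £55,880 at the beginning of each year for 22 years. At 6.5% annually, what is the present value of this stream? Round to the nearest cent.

PV = PMT · [1 − (1+i)^(−n)] / i × (1+i) = 55880 · 12.284983 = 686,484.8685
(annuity-due: payments at period start, so ×(1+i).)

£686,484.87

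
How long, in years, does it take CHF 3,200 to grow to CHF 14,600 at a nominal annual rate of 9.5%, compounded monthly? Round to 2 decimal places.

Periodic rate i = 0.095/12 = 0.00791667.
(1+i)^n = 14600/3200 = 4.56250, so n = ln 4.56250 / ln 1.00792 = 192.4890 months
= 192.4890/12 years

16.04 years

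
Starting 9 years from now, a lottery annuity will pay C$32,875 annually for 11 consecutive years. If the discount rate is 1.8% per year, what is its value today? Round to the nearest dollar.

C$282,150

PV at t=8 (ordinary 11-year annuity): 32875 × a(11|0.018) = 32875 × 9.899127 = 325,433.7973
Discount back 8 years: 325,433.7973 × (1+0.018)^(−8) = 325,433.7973 × 0.866997 = 282,150.2437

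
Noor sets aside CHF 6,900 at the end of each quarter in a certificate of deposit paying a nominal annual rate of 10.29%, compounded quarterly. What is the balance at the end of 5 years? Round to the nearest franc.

CHF 177,550

i = 0.1029/4 = 0.025725 per quarter; n = 5·4 = 20.
FV = 6900 × [(1+0.025725)^20 − 1] / 0.025725 = 6900 × 25.731906 = 177,550.1542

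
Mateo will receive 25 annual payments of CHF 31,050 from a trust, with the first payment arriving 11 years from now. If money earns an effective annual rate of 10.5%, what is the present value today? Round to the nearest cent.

CHF 99,977.32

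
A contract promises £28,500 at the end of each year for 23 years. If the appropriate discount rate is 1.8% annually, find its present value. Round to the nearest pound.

£532,888

PV = 28500 × [1 − (1+0.018)^(−23)] / 0.018 = 28500 × 18.697824 = 532,887.9882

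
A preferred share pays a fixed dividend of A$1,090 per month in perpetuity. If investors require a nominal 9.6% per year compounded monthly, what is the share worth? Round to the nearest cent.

A$136,250.00

Periodic rate i = 0.096/12 = 0.008.
PV = C/r = 1090/0.008 = 136,250.0000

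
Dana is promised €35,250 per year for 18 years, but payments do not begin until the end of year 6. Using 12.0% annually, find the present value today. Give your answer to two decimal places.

€145,006.43

PV at t=5 (ordinary 18-year annuity): 35250 × a(18|0.12) = 35250 × 7.249670 = 255,550.8704
PV₀ = 255,550.8704 / (1+0.12)^5 = 255,550.8704 / 1.762342 = 145,006.4269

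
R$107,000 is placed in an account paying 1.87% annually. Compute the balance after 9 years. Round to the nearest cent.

R$126,415.56

FV = 107,000 × (1 + 0.0187)^9 = 126,415.5601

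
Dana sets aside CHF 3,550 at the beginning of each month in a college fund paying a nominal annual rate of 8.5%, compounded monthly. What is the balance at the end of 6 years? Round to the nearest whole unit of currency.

With 12 periods per year: i = 0.00708333, n = 72.
Accumulation factor s(72|0.00708333) × (1+i) = 94.163488; FV = 3550 × 94.163488 = 334,280.3825
Payments are at the start of each period, so multiply by (1+i).

CHF 334,280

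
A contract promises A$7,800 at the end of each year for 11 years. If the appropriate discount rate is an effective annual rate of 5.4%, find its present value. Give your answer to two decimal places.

A$63,450.21

PV = PMT · [1 − (1+i)^(−n)] / i = 7800 · 8.134642 = 63,450.2066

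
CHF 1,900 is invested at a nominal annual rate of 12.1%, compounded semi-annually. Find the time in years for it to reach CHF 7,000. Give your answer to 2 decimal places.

11.10 years

Periodic rate i = 0.121/2 = 0.0605.
n = ln(7000/1900) / ln(1+0.0605) = ln(3.68421) / 0.058740 = 22.2003 half-years
= 22.2003/2 years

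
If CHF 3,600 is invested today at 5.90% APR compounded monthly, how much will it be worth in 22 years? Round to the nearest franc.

CHF 13,141

i = 0.059/12 = 0.00491667 per month; n = 22·12 = 264.
FV = PV·(1+i)^n = 3,600 × 3.650337 = 13,141.2134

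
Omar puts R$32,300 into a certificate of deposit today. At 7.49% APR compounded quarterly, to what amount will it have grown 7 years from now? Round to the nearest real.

R$54,300

Periodic rate i = 0.0749/4 = 0.018725; n = 7 × 4 = 28 periods.
FV = 32,300 × (1 + 0.018725)^28 = 54,299.7108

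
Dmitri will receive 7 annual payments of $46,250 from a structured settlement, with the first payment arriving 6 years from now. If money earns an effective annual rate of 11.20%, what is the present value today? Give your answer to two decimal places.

PV at t=5 (ordinary 7-year annuity): 46250 × a(7|0.112) = 46250 × 4.681902 = 216,537.9626
Discount back 5 years: 216,537.9626 × (1+0.112)^(−5) = 216,537.9626 × 0.588134 = 127,353.2727

$127,353.27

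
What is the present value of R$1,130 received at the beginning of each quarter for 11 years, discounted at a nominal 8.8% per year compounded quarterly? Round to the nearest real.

R$32,344

Periodic rate i = 0.088/4 = 0.022; n = 11 × 4 = 44 periods.
PV = PMT · [1 − (1+i)^(−n)] / i × (1+i) = 1130 · 28.623008 = 32,343.9986
Payments are at the start of each period, so multiply by (1+i).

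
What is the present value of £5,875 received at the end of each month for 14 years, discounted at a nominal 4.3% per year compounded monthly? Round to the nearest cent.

£740,570.08

Periodic rate i = 0.043/12 = 0.00358333; n = 14 × 12 = 168 periods.
PV = PMT · [1 − (1+i)^(−n)] / i = 5875 · 126.054481 = 740,570.0769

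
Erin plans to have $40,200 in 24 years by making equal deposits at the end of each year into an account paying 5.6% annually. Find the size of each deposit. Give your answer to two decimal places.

$834.48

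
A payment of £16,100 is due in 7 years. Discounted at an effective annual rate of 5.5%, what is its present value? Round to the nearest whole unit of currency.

£11,068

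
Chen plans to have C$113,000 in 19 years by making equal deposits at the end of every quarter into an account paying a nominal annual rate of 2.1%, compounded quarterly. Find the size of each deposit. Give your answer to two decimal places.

With 4 periods per year: i = 0.00525, n = 76.
FV-annuity factor = 93.100749; PMT = 113000 / 93.100749 = 1,213.7389

C$1,213.74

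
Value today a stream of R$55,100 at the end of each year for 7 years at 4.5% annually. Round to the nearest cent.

PV = PMT · [1 − (1+i)^(−n)] / i = 55100 · 5.892701 = 324,687.8218

R$324,687.82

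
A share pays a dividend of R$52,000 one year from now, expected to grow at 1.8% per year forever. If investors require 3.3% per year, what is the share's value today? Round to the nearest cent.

R$3,466,666.67

PV = PMT / (i − g) = 52000 / (0.033 − 0.018) = 52000 / 0.015000 = 3,466,666.6667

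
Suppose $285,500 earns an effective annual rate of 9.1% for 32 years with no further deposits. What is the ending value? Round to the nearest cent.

$4,634,449.26

285,500 × (1+0.091)^32 = 285,500 × 16.232747 = 4,634,449.2572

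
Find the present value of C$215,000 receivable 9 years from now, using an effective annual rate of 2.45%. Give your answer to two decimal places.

C$172,914.25

PV = 215,000 / (1 + 0.0245)^9 = 215,000 / 1.243391 = 172,914.2540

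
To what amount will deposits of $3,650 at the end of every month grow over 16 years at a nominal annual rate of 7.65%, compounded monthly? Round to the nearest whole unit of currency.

$1,367,005

i = 0.0765/12 = 0.006375 per month; n = 16·12 = 192.
Accumulation factor s(192|0.006375) = 374.521928; FV = 3650 × 374.521928 = 1,367,005.0372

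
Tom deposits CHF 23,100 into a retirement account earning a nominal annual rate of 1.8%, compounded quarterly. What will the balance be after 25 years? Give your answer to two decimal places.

CHF 36,191.46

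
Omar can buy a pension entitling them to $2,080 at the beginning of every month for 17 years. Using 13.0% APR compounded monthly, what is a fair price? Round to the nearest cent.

$172,534.75

With 12 periods per year: i = 0.0108333, n = 204.
Annuity factor a(204|0.0108333) × (1+i) = 82.949398; PV = 2080 × 82.949398 = 172,534.7469
(annuity-due: payments at period start, so ×(1+i).)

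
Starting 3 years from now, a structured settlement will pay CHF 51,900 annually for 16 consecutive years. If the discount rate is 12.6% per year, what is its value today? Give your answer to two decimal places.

Value one period before first payment (t=2): 51900 × [1 − (1+0.126)^(−16)] / 0.126 = 51900 × 6.747964 = 350,219.3364
Discount back 2 years: 350,219.3364 × (1+0.126)^(−2) = 350,219.3364 × 0.788721 = 276,225.2274

CHF 276,225.23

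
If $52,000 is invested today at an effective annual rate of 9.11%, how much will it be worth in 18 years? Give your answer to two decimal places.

FV = PV·(1+i)^n = 52,000 × 4.803547 = 249,784.4207

$249,784.42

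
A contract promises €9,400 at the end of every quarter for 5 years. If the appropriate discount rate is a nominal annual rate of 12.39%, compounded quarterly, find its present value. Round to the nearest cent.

Periodic rate i = 0.1239/4 = 0.030975; n = 5 × 4 = 20 periods.
PV = PMT · [1 − (1+i)^(−n)] / i = 9400 · 14.744245 = 138,595.9033

€138,595.90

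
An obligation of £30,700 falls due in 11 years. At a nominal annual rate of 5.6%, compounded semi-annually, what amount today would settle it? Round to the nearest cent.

With 2 periods per year: i = 0.028, n = 22.
PV = FV·(1+i)^(−n) = 30,700 × 0.544693 = 16,722.0629

£16,722.06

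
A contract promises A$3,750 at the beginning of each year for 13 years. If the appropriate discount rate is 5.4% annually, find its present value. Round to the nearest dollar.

A$36,250

PV = 3750 × [1 − (1+0.054)^(−13)] / 0.054 × (1+i) = 3750 × 9.666643 = 36,249.9118
(annuity-due: payments at period start, so ×(1+i).)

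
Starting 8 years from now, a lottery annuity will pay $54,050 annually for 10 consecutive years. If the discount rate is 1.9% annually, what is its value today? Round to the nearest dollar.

PV at t=7 (ordinary 10-year annuity): 54050 × a(10|0.019) = 54050 × 9.029765 = 488,058.7897
PV₀ = 488,058.7897 / (1+0.019)^7 = 488,058.7897 / 1.140826 = 427,811.8900

$427,812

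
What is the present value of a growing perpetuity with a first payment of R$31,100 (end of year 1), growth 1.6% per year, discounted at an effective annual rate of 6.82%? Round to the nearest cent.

R$595,785.44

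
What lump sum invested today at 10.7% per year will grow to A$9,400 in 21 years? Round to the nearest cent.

A$1,111.80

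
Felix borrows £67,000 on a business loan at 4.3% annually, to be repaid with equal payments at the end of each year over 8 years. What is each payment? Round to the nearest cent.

£10,075.01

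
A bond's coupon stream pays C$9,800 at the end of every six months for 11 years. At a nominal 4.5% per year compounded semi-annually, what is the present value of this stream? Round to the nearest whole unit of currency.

With 2 periods per year: i = 0.0225, n = 22.
PV = 9800 × [1 − (1+0.0225)^(−22)] / 0.0225 = 9800 × 17.203352 = 168,592.8527

C$168,593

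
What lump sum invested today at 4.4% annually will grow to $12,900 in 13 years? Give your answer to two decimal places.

Discount factor = (1+0.044)^(−13) = 0.571339; PV = 12,900 × 0.571339 = 7,370.2671

$7,370.27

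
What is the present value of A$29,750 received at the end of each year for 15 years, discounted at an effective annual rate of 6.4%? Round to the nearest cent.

PV = PMT · [1 − (1+i)^(−n)] / i = 29750 · 9.463370 = 281,535.2614

A$281,535.26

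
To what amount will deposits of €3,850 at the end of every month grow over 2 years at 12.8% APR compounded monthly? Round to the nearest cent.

€104,672.84

i = 0.128/12 = 0.0106667 per month; n = 2·12 = 24.
FV = 3850 × [(1+0.0106667)^24 − 1] / 0.0106667 = 3850 × 27.187752 = 104,672.8436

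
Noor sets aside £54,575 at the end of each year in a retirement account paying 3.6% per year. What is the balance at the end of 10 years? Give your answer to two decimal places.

FV = 54575 × [(1+0.036)^10 − 1] / 0.036 = 54575 × 11.785754 = 643,207.5238

£643,207.52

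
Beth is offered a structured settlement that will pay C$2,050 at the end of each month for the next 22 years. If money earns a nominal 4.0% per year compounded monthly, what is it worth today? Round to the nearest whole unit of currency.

Periodic rate i = 0.04/12 = 0.00333333; n = 22 × 12 = 264 periods.
PV = PMT · [1 − (1+i)^(−n)] / i = 2050 · 175.382893 = 359,534.9312

C$359,535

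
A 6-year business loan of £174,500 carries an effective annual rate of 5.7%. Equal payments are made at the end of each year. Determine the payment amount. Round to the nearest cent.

PMT = 174500 / ( [1 − (1+0.057)^(−6)] / 0.057 ) = 174500 / 4.964017 = 35,152.9843

£35,152.98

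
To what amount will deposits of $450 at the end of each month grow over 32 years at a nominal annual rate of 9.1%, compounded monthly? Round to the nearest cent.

$1,020,219.41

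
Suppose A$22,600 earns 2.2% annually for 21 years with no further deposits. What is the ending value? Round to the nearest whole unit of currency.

A$35,693

FV = PV·(1+i)^n = 22,600 × 1.579315 = 35,692.5232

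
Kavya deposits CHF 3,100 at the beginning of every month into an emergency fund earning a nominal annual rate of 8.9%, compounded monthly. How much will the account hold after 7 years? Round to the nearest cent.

CHF 362,224.25

Periodic rate i = 0.089/12 = 0.00741667; n = 7 × 12 = 84 periods.
FV = 3100 × [(1+0.00741667)^84 − 1] / 0.00741667 × (1+i) = 3100 × 116.846533 = 362,224.2522
Payments are at the start of each period, so multiply by (1+i).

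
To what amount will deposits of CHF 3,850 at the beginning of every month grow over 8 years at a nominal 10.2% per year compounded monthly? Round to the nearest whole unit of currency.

i = 0.102/12 = 0.0085 per month; n = 8·12 = 96.
Accumulation factor s(96|0.0085) × (1+i) = 148.741993; FV = 3850 × 148.741993 = 572,656.6738
(Beginning-of-period payments → annuity-due factor ×(1+i).)

CHF 572,657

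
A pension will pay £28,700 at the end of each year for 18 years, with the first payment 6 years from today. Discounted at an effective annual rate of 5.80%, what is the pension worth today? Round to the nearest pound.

£237,977

PV at t=5 (ordinary 18-year annuity): 28700 × a(18|0.058) = 28700 × 10.992099 = 315,473.2485
PV₀ = 315,473.2485 / (1+0.058)^5 = 315,473.2485 / 1.325648 = 237,976.5693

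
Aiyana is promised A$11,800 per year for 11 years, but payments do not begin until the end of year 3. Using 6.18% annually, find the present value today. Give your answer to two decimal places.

A$81,792.39

PV at t=2 (ordinary 11-year annuity): 11800 × a(11|0.0618) = 11800 × 7.814773 = 92,214.3163
PV₀ = 92,214.3163 / (1+0.0618)^2 = 92,214.3163 / 1.127419 = 81,792.3919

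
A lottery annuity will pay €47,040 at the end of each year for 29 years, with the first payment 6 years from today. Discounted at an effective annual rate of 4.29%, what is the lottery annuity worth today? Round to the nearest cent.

PV at t=5 (ordinary 29-year annuity): 47040 × a(29|0.0429) = 47040 × 16.415482 = 772,184.2931
PV₀ = 772,184.2931 / (1+0.0429)^5 = 772,184.2931 / 1.233711 = 625,903.8546

€625,903.85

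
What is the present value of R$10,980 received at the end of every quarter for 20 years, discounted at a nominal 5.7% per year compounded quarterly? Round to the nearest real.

R$522,107

i = 0.057/4 = 0.01425 per quarter; n = 20·4 = 80.
Annuity factor a(80|0.01425) = 47.550687; PV = 10980 × 47.550687 = 522,106.5399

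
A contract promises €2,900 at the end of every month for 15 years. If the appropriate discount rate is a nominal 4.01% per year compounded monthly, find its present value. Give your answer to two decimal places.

€391,791.75

i = 0.0401/12 = 0.00334167 per month; n = 15·12 = 180.
Annuity factor a(180|0.00334167) = 135.100603; PV = 2900 × 135.100603 = 391,791.7473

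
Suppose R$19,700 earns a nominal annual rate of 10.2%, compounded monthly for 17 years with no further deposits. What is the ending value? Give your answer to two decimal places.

With 12 periods per year: i = 0.0085, n = 204.
FV = 19,700 × (1 + 0.0085)^204 = 110,751.6859

R$110,751.69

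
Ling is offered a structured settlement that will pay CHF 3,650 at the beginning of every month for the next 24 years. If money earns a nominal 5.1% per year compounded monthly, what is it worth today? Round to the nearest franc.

i = 0.051/12 = 0.00425 per month; n = 24·12 = 288.
PV = 3650 × [1 − (1+0.00425)^(−288)] / 0.00425 × (1+i) = 3650 × 166.631005 = 608,203.1690
(annuity-due: payments at period start, so ×(1+i).)

CHF 608,203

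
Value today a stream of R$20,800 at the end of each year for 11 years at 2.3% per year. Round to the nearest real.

PV = 20800 × [1 − (1+0.023)^(−11)] / 0.023 = 20800 × 9.621906 = 200,135.6529

R$200,136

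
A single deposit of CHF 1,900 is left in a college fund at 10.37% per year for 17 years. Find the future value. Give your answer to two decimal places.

1,900 × (1+0.1037)^17 = 1,900 × 5.351404 = 10,167.6672

CHF 10,167.67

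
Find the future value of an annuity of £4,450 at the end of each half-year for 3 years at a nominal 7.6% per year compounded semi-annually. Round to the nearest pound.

Periodic rate i = 0.076/2 = 0.038; n = 3 × 2 = 6 periods.
FV = 4450 × [(1+0.038)^6 − 1] / 0.038 = 4450 × 6.599716 = 29,368.7347

£29,369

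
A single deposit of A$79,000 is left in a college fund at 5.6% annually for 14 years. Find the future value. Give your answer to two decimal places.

FV = PV·(1+i)^n = 79,000 × 2.144346 = 169,403.3312

A$169,403.33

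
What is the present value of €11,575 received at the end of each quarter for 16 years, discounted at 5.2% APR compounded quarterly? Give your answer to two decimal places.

€500,825.70

Periodic rate i = 0.052/4 = 0.013; n = 16 × 4 = 64 periods.
PV = 11575 × [1 − (1+0.013)^(−64)] / 0.013 = 11575 × 43.267879 = 500,825.7033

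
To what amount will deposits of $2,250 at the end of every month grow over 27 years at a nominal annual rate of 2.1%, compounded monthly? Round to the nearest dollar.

$979,839

i = 0.021/12 = 0.00175 per month; n = 27·12 = 324.
FV = PMT · [(1+i)^n − 1] / i = 2250 · 435.483875 = 979,838.7190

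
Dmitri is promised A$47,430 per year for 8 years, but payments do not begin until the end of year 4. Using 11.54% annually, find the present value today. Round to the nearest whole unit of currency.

A$172,554

PV at t=3 (ordinary 8-year annuity): 47430 × a(8|0.1154) = 47430 × 5.048507 = 239,450.6676
Discount back 3 years: 239,450.6676 × (1+0.1154)^(−3) = 239,450.6676 × 0.720623 = 172,553.6427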